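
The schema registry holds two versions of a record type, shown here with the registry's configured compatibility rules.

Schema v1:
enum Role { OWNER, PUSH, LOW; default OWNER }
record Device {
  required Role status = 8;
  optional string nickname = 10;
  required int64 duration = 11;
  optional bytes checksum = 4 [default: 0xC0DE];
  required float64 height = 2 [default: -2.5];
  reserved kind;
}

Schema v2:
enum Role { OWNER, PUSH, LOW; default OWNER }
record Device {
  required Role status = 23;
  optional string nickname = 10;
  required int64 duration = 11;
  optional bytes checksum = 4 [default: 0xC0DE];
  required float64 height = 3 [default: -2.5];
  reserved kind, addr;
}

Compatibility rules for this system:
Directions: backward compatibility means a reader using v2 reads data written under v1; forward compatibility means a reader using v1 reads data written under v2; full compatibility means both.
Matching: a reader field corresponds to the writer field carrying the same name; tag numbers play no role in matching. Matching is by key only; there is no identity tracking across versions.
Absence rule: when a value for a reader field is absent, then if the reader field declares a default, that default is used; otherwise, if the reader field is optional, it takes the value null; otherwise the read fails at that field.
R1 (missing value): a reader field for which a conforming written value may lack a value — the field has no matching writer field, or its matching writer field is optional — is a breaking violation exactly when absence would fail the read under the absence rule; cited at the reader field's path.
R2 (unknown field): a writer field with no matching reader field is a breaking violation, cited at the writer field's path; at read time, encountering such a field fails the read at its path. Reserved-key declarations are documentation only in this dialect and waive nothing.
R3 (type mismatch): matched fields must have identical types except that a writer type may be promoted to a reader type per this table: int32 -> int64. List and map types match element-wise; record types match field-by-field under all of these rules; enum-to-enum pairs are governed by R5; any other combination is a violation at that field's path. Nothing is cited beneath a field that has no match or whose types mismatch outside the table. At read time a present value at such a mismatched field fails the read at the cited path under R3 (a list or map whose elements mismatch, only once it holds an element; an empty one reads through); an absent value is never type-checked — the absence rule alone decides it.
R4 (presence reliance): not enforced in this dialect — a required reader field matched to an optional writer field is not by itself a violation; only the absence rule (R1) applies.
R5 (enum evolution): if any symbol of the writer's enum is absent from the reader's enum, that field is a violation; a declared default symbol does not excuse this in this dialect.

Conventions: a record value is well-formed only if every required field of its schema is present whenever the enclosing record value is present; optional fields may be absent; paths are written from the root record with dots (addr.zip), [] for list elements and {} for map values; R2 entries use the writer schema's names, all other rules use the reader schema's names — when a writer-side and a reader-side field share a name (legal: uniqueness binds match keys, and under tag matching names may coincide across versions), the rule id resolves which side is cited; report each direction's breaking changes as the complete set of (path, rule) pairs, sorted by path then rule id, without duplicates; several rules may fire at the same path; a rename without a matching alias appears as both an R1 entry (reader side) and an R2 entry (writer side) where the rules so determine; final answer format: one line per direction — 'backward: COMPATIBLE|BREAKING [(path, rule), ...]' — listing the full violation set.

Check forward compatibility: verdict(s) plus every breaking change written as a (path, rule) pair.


the writer's type comes first in each Device pair
forward pass over Device, reader schema v1, writer schema v2:
  status: Role -> Role, writer required; from status
  nickname: string -> string, writer optional; from nickname
  duration: int64 -> int64, writer required; from duration
  checksum: bytes -> bytes, writer optional; from checksum
  height: float64 -> float64, writer required; from height
  => forward: COMPATIBLE
the other Device changes do not affect what is asked:
  field height in record Device: tag 2 changed to 3 -> fires no rule on Device, leaving the asked answer as it is
  field status in record Device: tag 8 changed to 23 -> fires no rule on Device, leaving the asked answer as it is

forward: COMPATIBLE []


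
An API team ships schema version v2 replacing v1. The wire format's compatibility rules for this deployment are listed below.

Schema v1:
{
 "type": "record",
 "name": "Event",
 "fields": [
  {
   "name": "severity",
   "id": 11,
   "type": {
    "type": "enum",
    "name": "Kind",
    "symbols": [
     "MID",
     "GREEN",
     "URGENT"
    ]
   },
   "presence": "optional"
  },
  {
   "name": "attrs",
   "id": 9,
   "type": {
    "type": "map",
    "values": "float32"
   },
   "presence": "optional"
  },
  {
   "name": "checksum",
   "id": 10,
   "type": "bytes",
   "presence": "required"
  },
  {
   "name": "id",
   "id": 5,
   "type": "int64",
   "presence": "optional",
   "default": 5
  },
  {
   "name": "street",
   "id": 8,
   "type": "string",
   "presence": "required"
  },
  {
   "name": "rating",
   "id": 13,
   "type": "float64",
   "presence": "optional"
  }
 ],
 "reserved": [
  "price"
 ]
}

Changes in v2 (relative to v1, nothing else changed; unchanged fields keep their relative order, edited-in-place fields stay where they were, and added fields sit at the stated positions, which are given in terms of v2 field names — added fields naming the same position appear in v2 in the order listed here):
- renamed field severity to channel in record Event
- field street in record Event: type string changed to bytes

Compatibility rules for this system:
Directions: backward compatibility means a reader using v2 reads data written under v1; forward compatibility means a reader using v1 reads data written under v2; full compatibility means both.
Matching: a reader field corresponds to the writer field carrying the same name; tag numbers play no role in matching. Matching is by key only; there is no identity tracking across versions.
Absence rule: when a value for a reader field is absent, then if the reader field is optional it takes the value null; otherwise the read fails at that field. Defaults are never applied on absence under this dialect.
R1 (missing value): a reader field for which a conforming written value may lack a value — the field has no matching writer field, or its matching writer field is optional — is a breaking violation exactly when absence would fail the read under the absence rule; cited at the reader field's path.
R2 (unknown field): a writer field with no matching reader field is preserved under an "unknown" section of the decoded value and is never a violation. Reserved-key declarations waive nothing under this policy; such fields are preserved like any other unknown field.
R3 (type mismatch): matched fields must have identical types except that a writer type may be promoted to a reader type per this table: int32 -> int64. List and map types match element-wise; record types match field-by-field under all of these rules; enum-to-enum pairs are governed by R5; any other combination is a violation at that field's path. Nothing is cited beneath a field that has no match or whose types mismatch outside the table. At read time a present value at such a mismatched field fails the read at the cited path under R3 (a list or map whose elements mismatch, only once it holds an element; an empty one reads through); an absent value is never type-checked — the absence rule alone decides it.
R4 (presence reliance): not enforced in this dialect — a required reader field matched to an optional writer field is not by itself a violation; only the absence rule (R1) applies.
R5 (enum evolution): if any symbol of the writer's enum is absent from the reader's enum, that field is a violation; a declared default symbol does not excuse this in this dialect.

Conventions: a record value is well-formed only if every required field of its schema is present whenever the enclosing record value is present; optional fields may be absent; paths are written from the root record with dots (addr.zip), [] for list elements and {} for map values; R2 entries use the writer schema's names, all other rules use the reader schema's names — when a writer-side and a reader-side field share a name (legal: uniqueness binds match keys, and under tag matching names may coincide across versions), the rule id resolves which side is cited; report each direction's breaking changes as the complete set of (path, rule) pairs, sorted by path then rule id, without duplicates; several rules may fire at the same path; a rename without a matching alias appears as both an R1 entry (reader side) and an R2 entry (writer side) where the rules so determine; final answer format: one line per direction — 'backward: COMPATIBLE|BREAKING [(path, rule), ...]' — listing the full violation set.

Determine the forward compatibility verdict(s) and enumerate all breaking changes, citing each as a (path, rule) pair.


forward: BREAKING [(street, R3)]

in Event below, arrows point writer -> reader
checking forward for Event: reader v1 against writer v2:
  no writer field matches reader severity
  writer optional, map<string, float32> -> map<string, float32>: reader attrs maps from writer attrs
  writer required, bytes -> bytes: reader checksum maps from writer checksum
  writer optional, int64 -> int64: reader id maps from writer id
  writer required, bytes -> string: reader street maps from writer street
  writer optional, float64 -> float64: reader rating maps from writer rating
  channel (writer side), unknown to reader
  R3 fires at street
  => forward: BREAKING (1)
checking off the Event differences that do not matter here:
  renamed field severity to channel in record Event -> triggers nothing under Event's printed rules — same verdict


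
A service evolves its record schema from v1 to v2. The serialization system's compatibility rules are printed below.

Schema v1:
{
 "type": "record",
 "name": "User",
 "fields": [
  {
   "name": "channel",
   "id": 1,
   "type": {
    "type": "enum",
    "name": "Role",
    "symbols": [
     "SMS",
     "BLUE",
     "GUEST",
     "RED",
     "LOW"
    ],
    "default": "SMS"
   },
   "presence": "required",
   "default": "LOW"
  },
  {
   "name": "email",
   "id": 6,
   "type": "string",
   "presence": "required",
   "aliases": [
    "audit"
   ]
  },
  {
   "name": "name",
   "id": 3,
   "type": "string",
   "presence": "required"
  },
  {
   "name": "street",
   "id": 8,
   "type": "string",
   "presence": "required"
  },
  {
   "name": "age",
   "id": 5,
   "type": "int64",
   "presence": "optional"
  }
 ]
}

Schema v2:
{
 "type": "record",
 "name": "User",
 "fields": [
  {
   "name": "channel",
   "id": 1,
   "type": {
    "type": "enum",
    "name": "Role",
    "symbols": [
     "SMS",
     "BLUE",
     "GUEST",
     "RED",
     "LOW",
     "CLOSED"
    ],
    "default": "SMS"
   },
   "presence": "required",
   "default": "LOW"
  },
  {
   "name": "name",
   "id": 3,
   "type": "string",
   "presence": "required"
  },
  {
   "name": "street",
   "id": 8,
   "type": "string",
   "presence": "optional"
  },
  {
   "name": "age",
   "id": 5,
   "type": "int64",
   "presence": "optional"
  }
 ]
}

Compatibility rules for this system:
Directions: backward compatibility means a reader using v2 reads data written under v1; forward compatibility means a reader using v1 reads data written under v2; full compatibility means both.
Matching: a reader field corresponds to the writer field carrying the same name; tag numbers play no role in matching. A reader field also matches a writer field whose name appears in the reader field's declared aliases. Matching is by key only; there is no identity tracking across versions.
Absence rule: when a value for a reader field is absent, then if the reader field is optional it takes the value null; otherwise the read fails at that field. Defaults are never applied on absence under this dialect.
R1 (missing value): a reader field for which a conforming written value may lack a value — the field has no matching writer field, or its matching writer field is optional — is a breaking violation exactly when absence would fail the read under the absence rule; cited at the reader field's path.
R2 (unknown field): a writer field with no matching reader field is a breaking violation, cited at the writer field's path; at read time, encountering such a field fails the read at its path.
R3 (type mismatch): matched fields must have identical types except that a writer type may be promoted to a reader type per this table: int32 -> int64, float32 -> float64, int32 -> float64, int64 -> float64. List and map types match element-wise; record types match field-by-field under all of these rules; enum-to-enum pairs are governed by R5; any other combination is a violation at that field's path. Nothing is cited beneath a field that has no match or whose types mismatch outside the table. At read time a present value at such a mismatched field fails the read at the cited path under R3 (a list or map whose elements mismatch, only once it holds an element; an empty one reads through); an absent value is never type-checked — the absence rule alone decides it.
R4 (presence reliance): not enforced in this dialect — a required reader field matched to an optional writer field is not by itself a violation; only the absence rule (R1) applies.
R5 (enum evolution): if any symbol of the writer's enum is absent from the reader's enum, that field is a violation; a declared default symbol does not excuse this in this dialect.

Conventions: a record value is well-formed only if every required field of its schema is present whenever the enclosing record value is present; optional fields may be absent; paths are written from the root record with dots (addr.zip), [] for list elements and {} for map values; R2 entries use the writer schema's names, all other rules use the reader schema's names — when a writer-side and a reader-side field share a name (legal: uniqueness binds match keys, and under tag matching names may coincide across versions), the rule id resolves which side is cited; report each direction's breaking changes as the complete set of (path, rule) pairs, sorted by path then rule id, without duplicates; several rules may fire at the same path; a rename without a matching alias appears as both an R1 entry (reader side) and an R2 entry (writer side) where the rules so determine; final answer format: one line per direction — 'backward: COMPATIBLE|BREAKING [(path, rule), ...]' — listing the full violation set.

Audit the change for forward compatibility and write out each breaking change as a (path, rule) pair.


forward: BREAKING [(channel, R5), (email, R1), (street, R1)]

arrows below run writer -> reader for User
forward pass over User, reader schema v1, writer schema v2:
  channel <- channel (Role -> Role, writer required)
  email has no writer counterpart
  name <- name (string -> string, writer required)
  street <- street (string -> string, writer optional)
  age <- age (int64 -> int64, writer optional)
  R5 fires at channel
  R1 fires at email
  R1 fires at street
  => 3 violation(s): forward is BREAKING for User


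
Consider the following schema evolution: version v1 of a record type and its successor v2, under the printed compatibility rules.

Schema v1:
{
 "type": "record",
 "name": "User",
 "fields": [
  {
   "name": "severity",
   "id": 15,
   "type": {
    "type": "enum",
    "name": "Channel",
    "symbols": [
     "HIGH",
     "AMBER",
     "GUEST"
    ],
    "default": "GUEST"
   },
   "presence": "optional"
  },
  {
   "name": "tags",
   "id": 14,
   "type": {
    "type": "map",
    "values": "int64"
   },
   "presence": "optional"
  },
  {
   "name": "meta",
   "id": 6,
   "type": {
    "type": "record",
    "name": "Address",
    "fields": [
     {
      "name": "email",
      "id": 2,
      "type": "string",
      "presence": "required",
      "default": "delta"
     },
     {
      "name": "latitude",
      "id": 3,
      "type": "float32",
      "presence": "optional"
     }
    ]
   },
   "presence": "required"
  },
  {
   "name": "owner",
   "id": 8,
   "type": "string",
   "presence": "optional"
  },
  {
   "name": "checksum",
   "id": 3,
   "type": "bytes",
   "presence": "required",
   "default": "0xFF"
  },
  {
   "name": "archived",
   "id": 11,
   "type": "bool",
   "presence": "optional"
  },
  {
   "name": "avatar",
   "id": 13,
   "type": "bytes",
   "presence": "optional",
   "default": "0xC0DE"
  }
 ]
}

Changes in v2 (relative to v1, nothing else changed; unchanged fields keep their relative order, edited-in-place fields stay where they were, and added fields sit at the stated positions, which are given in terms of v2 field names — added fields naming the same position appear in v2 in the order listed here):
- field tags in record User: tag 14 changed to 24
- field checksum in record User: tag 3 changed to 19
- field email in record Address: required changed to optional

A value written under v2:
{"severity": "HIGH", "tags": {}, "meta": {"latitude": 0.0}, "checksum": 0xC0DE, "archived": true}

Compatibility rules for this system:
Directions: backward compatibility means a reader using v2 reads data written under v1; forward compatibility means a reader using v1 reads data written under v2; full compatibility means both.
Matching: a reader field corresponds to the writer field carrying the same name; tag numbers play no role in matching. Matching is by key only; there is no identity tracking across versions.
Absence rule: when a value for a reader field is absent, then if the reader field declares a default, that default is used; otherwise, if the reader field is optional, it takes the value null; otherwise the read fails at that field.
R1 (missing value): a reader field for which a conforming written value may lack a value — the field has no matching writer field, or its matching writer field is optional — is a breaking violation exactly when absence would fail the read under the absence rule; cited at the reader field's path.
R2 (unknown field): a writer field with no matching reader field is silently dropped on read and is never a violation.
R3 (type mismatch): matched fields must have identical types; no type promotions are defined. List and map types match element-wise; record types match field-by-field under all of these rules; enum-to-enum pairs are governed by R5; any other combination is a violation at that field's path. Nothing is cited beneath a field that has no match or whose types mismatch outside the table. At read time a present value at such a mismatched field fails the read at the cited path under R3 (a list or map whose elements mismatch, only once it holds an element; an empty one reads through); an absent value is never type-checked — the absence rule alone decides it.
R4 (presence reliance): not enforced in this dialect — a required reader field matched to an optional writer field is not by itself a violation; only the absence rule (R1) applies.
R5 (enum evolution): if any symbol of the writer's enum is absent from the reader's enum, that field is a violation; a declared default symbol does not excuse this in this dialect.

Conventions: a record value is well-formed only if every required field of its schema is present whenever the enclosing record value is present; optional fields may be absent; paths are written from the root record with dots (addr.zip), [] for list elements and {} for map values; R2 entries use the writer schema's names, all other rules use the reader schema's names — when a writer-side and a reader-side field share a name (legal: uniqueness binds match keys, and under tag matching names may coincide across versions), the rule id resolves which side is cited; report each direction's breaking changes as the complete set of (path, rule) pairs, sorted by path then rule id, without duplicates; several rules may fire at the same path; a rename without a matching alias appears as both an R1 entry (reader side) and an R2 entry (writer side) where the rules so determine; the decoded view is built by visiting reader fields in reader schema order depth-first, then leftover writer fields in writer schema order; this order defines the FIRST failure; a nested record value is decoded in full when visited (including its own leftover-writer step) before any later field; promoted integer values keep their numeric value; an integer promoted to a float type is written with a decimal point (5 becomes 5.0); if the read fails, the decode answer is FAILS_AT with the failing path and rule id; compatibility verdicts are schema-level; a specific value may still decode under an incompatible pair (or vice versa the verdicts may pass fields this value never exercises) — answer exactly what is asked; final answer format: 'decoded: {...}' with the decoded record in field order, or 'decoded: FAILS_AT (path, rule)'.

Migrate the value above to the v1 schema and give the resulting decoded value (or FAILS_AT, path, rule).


in User below, arrows point writer -> reader
decode (reader v1):
  severity := "HIGH"
  tags := {}
  meta.email := "delta" (absent -> default)
  meta.latitude := 0.0
  owner := null (absent, optional -> null)
  checksum := 0xC0DE
  archived := true
  avatar := 0xC0DE (absent -> default)
  => decoded: {"severity": "HIGH", "tags": {}, "meta": {"email": "delta", "latitude": 0.0}, "owner": null, "checksum": 0xC0DE, "archived": true, "avatar": 0xC0DE}
ruling out the remaining User differences:
  field tags in record User: tag 14 changed to 24 -> no rule fires on it and the decoded User view is identical with or without it
  field checksum in record User: tag 3 changed to 19 -> no rule fires on it and the decoded User view is identical with or without it
  field email in record Address: required changed to optional -> no rule fires on it and the decoded User view is identical with or without it

decoded: {"severity": "HIGH", "tags": {}, "meta": {"email": "delta", "latitude": 0.0}, "owner": null, "checksum": 0xC0DE, "archived": true, "avatar": 0xC0DE}


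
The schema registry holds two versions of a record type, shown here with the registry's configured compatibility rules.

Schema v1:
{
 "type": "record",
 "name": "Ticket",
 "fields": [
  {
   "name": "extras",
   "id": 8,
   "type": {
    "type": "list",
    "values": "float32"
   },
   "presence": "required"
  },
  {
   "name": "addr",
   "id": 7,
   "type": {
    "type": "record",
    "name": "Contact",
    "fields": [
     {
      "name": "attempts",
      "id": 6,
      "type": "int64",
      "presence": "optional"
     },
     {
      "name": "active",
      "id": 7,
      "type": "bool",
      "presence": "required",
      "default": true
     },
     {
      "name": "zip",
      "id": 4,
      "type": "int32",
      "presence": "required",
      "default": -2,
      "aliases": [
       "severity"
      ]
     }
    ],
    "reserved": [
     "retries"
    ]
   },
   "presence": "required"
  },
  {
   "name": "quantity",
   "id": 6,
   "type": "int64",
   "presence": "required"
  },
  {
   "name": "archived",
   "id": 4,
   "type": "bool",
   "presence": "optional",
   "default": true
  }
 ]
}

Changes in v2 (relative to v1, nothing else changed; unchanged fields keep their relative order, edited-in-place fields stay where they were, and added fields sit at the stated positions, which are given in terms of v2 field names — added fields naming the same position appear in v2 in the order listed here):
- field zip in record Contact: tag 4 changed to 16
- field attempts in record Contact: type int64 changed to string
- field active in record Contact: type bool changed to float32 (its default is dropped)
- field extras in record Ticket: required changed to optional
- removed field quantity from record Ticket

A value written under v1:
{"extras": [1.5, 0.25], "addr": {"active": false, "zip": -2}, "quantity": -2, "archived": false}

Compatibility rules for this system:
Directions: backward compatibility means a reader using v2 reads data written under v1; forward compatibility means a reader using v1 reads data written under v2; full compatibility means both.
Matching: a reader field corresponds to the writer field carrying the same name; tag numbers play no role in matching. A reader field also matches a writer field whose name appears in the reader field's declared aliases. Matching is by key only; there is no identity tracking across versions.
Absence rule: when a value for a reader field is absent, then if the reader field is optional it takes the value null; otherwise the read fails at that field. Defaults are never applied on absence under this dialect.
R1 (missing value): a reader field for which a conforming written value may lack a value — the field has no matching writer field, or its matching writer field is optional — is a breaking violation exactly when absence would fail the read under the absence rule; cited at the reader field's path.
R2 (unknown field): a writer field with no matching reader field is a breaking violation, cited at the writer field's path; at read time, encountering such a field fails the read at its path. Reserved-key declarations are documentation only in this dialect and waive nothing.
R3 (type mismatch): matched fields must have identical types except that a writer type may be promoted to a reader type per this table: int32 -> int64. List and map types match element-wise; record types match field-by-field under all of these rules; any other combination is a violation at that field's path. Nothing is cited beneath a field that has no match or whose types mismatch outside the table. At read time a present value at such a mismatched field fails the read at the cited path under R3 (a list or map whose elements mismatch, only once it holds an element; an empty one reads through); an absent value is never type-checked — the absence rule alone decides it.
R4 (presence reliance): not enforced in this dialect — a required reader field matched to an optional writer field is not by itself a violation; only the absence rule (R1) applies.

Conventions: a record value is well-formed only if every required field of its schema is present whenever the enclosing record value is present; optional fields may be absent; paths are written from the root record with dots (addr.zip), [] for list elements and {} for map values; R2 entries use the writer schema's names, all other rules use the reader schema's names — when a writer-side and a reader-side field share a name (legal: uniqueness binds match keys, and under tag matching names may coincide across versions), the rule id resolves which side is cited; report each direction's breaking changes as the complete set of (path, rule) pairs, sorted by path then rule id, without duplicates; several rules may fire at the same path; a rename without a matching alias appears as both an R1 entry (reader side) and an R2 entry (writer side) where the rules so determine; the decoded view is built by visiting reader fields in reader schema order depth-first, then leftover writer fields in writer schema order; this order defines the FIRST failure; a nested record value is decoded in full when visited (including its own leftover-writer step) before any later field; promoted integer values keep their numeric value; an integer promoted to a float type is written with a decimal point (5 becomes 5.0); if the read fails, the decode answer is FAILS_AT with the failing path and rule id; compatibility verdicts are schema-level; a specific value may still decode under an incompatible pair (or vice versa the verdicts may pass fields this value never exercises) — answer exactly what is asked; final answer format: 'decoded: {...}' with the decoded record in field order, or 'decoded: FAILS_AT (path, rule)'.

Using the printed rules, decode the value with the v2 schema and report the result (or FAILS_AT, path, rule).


decoded: FAILS_AT (addr.active, R3)

arrows below run writer -> reader for Ticket
decoding the Ticket value with the v2 reader:
  extras := [1.5, 0.25]
  addr.attempts := null (not supplied -> null)
  read fails at addr.active under R3
  => FAILS_AT (addr.active, R3)
the rest of the Ticket diff is inert for this question:
  field zip in record Contact: tag 4 changed to 16 -> inert under this dialect — no rule fires on Ticket and the result does not move
  field attempts in record Contact: type int64 changed to string -> matters for Ticket compatibility verdicts, not for this value's decode
  field extras in record Ticket: required changed to optional -> matters for Ticket compatibility verdicts, not for this value's decode
  removed field quantity from record Ticket -> matters for Ticket compatibility verdicts, not for this value's decode


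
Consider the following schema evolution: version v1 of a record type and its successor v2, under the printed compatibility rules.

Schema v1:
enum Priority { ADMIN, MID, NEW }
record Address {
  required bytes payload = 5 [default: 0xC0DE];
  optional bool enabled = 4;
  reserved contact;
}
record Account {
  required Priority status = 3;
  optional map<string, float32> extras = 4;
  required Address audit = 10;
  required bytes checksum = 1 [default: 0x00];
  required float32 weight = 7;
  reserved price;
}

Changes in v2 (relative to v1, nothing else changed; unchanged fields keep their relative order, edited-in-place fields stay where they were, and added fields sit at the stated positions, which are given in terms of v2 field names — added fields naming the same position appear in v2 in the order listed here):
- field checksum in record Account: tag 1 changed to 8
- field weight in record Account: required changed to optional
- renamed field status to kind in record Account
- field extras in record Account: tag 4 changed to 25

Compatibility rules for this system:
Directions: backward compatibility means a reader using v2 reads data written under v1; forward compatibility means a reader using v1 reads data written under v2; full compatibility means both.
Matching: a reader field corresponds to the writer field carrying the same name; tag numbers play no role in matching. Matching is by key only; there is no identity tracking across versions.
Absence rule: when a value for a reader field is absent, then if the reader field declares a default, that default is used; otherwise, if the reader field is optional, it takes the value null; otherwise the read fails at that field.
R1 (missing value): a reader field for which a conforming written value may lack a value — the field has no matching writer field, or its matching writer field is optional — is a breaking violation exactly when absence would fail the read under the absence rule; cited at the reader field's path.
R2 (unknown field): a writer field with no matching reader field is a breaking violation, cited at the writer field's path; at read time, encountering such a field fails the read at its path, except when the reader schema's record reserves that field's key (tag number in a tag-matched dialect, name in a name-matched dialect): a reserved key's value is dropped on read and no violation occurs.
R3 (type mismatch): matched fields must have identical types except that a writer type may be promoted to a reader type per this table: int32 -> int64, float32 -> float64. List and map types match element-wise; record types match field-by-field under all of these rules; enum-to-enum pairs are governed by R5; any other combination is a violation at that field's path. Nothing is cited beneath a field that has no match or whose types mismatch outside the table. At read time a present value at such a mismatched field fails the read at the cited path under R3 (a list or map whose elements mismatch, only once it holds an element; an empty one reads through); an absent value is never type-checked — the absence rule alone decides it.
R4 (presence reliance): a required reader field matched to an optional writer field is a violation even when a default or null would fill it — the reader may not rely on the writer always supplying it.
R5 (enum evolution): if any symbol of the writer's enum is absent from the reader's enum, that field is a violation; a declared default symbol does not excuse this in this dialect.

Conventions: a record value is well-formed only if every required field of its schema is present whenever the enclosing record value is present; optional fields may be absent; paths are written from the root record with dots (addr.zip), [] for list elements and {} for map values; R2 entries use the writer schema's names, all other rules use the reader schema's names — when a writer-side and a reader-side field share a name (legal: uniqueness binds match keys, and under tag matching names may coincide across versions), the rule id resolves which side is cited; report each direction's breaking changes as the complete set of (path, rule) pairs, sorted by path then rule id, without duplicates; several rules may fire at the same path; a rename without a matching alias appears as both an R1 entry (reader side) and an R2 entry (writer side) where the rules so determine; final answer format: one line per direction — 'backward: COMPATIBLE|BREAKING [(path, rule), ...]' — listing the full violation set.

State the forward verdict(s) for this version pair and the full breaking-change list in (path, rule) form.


forward: BREAKING [(kind, R2), (status, R1), (weight, R1), (weight, R4)]

arrows below run writer -> reader for Account
forward on Account — v1 reading data written by v2:
  status has no writer counterpart
  extras <- extras (map<string, float32> -> map<string, float32>, writer optional)
  audit <- audit (Address -> Address, writer required)
  checksum <- checksum (bytes -> bytes, writer required)
  weight <- weight (float32 -> float32, writer optional)
  kind (writer side), unknown to reader
  audit.payload <- audit.payload (bytes -> bytes, writer required)
  audit.enabled <- audit.enabled (bool -> bool, writer optional)
  violation R2 at kind
  violation R1 at status
  violation R1 at weight
  violation R4 at weight
  => 4 violation(s): forward is BREAKING for Account
remaining Account differences; none change what is asked:
  field checksum in record Account: tag 1 changed to 8 -> fires no rule on Account, leaving the asked answer as it is
  field extras in record Account: tag 4 changed to 25 -> fires no rule on Account, leaving the asked answer as it is


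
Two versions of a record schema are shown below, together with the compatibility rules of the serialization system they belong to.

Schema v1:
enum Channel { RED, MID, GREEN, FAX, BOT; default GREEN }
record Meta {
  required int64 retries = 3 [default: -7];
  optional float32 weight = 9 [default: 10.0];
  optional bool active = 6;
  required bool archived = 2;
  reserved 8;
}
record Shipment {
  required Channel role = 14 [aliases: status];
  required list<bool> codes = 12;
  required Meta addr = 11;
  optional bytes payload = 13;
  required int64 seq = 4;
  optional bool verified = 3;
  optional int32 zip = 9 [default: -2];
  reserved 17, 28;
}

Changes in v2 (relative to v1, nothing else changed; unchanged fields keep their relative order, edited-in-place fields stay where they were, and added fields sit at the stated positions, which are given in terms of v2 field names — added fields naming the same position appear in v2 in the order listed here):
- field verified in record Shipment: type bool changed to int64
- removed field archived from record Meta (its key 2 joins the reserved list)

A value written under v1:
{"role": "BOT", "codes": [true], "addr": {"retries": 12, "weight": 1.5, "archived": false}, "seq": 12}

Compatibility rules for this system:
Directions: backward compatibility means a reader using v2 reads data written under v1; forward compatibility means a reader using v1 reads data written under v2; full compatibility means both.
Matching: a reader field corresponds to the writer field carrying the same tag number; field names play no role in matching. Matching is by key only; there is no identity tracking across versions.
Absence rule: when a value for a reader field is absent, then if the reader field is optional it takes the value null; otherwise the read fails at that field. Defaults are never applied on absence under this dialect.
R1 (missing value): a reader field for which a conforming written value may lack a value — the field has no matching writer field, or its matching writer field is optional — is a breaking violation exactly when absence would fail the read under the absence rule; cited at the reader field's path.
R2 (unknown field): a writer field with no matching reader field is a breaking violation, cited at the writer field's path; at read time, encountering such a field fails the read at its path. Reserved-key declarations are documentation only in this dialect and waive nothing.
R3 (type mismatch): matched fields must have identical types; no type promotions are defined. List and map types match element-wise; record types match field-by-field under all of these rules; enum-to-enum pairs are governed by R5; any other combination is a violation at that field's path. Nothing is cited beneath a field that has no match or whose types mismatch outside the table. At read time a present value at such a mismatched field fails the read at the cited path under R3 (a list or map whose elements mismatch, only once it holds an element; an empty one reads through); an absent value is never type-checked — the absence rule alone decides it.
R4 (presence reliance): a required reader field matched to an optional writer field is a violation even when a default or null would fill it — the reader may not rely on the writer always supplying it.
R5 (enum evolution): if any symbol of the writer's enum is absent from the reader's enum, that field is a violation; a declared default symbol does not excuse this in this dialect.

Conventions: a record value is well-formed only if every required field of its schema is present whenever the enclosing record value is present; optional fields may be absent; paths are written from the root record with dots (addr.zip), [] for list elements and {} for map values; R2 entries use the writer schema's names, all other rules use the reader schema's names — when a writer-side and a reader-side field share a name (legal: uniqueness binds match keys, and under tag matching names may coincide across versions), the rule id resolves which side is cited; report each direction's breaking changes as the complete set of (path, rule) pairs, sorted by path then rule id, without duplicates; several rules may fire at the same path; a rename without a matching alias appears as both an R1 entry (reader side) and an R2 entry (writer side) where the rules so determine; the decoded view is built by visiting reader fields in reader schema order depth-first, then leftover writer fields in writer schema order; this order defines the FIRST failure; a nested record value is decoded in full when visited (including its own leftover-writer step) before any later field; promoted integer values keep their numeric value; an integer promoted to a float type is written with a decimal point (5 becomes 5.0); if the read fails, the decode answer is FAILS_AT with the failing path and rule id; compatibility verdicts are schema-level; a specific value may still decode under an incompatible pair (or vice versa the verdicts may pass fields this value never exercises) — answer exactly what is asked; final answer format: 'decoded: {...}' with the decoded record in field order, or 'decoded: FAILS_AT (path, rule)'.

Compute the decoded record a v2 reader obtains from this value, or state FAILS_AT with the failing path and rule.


decoded: FAILS_AT (addr.archived, R2)

in Shipment below, arrows point writer -> reader
decode (reader v2):
  role := "BOT"
  codes := [true]
  addr.retries := 12
  addr.weight := 1.5
  addr.active := null (not supplied -> null)
  read fails at addr.archived under R2 (unknown field)
  => FAILS_AT (addr.archived, R2)
checking off the Shipment differences that do not matter here:
  field verified in record Shipment: type bool changed to int64 -> shifts the Shipment verdicts, not this decode
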